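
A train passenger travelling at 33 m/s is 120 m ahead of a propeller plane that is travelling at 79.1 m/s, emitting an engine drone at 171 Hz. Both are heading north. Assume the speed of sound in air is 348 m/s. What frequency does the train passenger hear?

The train passenger is ahead, so the propeller plane is moving toward it while the train passenger is moving away from the propeller plane.
With source approaching and observer receding, f' = f · (v − v_o)/(v − v_s).
f' = 171 × (348 − 33)/(348 − 79.1) = 171 × 315/268.9 ≈ 200 Hz.

200 Hz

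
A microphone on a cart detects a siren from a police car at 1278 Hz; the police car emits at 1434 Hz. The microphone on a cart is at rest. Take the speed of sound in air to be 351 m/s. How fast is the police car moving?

43 m/s

f' < f, so the police car is receding.
f' = f · v/(v + v_s) ⇒ v_s = v · |1 − f/f'|.
v_s = 351 × |1 − 1434/1278| = 351 × 0.1221 ≈ 43 m/s.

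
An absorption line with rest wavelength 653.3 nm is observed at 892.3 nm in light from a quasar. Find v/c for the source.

0.302

λ'/λ₀ = 1.3658 > 1 (redshift), so the source is receding.
λ'/λ₀ = √((1 + β)/(1 − β)) for a receding source ⇒ β = (r² − 1)/(r² + 1) with r = λ'/λ₀.
β = (1.8655 − 1)/(1.8655 + 1) ≈ 0.302.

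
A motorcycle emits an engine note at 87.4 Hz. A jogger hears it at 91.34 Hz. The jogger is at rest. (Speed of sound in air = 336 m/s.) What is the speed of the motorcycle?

f' > f, so the motorcycle is approaching.
f' = f · v/(v − v_s) ⇒ v_s = v · |1 − f/f'|.
v_s = 336 × |1 − 87.4/91.34| = 336 × 0.04314 ≈ 14.5 m/s.

14.5 m/s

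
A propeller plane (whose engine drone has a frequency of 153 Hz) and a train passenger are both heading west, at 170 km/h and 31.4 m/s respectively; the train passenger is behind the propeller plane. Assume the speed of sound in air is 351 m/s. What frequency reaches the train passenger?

170 km/h = 47.22 m/s.
The train passenger is behind, so the propeller plane is moving away from it while the train passenger is moving toward the propeller plane.
Both move, so f' = f · (v + v_o)/(v + v_s).
f' = 153 × (351 + 31.4)/(351 + 47.22) = 153 × 382.4/398.22 ≈ 147 Hz.

147 Hz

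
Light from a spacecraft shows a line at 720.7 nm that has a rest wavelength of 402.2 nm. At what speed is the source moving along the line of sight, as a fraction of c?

λ'/λ₀ = 1.7919 > 1 (redshift), so the source is receding.
λ'/λ₀ = √((1 + β)/(1 − β)) for a receding source ⇒ β = (r² − 1)/(r² + 1) with r = λ'/λ₀.
β = (3.2109 − 1)/(3.2109 + 1) ≈ 0.525.

0.525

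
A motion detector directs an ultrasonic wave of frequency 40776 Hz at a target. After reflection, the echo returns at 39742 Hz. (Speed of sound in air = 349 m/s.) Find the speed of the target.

4.5 m/s

Double Doppler shift off a moving reflector: f₂ = f₀ · (v + u)/(v − u) (u > 0 toward emitter).
Rearranging, u = v · (f₂ − f₀)/(f₂ + f₀) = 349 × -1034/80518 ≈ -4.5 m/s.
So the target is moving at 4.5 m/s away from the emitter.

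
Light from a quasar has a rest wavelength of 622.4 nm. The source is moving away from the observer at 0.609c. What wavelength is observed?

1262.6 nm

Relativistic Doppler for wavelength: λ' = λ₀ · √((1 + β)/(1 − β)).
λ' = 622.4 × √(1.6090/0.3910) = 622.4 × 2.02857 ≈ 1262.6 nm.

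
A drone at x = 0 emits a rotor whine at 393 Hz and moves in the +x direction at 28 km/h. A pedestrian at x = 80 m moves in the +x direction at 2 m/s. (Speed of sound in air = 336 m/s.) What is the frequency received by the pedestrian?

400 Hz

28 km/h = 7.778 m/s.
The observer lies on the +x side, so the source is heading toward the observer and the observer is heading away from the source.
General Doppler shift: f' = f · (v − v_o)/(v − v_s).
f' = 393 × (336 − 2)/(336 − 7.778) = 393 × 334/328.22 ≈ 400 Hz.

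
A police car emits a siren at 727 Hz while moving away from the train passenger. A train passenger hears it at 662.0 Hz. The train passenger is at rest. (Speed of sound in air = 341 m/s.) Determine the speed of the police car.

f' = f · v/(v + v_s) ⇒ v_s = v · |1 − f/f'|.
v_s = 341 × |1 − 727/662.0| = 341 × 0.09819 ≈ 33 m/s.

33 m/s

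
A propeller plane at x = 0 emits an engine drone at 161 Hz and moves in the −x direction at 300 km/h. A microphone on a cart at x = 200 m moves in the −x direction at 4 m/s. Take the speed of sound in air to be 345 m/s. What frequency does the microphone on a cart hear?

131 Hz

300 km/h = 83.33 m/s.
The observer lies on the +x side, so the source is heading away from the observer and the observer is heading toward the source.
With source receding and observer approaching, f' = f · (v + v_o)/(v + v_s).
f' = 161 × (345 + 4)/(345 + 83.33) = 161 × 349/428.33 ≈ 131 Hz.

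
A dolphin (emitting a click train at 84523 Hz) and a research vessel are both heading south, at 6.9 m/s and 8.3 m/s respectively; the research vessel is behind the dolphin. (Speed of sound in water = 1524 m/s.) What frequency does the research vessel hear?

The research vessel is behind, so the dolphin is moving away from it while the research vessel is moving toward the dolphin.
With source receding and observer approaching, f' = f · (v + v_o)/(v + v_s).
f' = 84523 × (1524 + 8.3)/(1524 + 6.9) = 84523 × 1532.3/1530.9 ≈ 84600 Hz.

84600 Hz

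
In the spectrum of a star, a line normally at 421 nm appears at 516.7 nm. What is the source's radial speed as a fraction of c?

λ'/λ₀ = 1.2273 > 1 (redshift), so the source is receding.
λ'/λ₀ = √((1 + β)/(1 − β)) for a receding source ⇒ β = (r² − 1)/(r² + 1) with r = λ'/λ₀.
β = (1.5063 − 1)/(1.5063 + 1) ≈ 0.202.

0.202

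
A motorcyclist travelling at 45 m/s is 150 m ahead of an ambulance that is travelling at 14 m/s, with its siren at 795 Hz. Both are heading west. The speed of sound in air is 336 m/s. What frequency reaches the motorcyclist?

718 Hz

The motorcyclist is ahead, so the ambulance is moving toward it while the motorcyclist is moving away from the ambulance.
With source approaching and observer receding, f' = f · (v − v_o)/(v − v_s).
f' = 795 × (336 − 45)/(336 − 14) = 795 × 291/322 ≈ 718 Hz.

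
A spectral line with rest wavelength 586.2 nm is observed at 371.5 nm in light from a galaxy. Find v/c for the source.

0.427

λ'/λ₀ = 0.6337 < 1 (blueshift), so the source is approaching.
λ'/λ₀ = √((1 − β)/(1 + β)) for an approaching source ⇒ β = (1 − r²)/(1 + r²) with r = λ'/λ₀.
β = (1 − 0.4016)/(1 + 0.4016) ≈ 0.427.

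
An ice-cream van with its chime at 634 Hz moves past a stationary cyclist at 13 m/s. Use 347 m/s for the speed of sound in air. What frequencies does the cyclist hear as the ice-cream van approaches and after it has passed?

659 Hz approaching; 611 Hz receding

Approaching: f₁ = f · v/(v − v_s) = 634 × 347/334 ≈ 659 Hz.
Receding: f₂ = f · v/(v + v_s) = 634 × 347/360 ≈ 611 Hz.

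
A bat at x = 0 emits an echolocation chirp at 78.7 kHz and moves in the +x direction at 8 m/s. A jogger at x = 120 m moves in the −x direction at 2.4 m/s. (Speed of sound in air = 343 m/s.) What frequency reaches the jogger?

The observer lies on the +x side, so the source is heading toward the observer and the observer is heading toward the source.
Both move, so f' = f · (v + v_o)/(v − v_s).
f' = 78.7 × (343 + 2.4)/(343 − 8) = 78.7 × 345.4/335 ≈ 81.1 kHz.

81.1 kHz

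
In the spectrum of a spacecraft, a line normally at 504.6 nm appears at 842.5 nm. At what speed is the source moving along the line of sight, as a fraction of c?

λ'/λ₀ = 1.6696 > 1 (redshift), so the source is receding.
λ'/λ₀ = √((1 + β)/(1 − β)) for a receding source ⇒ β = (r² − 1)/(r² + 1) with r = λ'/λ₀.
β = (2.7877 − 1)/(2.7877 + 1) ≈ 0.472.

0.472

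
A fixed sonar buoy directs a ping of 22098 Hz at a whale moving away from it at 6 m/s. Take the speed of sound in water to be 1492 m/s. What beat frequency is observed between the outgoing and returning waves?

The whale first receives the wave as a moving observer: f₁ = f₀ · (v − u)/v = 22098 × (1492 − 6)/1492 ≈ 22009.1 Hz.
The reflection then acts as a moving source: f₂ = f₁ · v/(v + u) ≈ 21921.0 Hz.
Equivalently f₂ = f₀ · (v − u)/(v + u).
Beat frequency: |f₂ − f₀| = 2u·f₀/(v + u) = 2 × 6 × 22098/1498 ≈ 177 Hz.

177 Hz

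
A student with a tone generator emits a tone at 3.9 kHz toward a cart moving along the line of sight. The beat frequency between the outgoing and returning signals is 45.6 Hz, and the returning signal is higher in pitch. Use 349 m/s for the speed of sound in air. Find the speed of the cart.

Double Doppler shift off a moving reflector: f₂ = f₀ · (v + u)/(v − u) (u > 0 toward emitter).
Returning signal is higher, so f₂ = f₀ + Δf = 3900 + 45.6 = 3945.6 Hz.
Rearranging, u = v · (f₂ − f₀)/(f₂ + f₀) = 349 × 45.6/7845.6 ≈ 2.03 m/s.
So the cart is moving at 2.03 m/s toward the emitter.

2.03 m/s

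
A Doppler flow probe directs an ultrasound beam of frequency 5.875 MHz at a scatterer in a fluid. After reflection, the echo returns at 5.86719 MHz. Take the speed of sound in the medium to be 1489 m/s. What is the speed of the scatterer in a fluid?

0.99 m/s

Double Doppler shift off a moving reflector: f₂ = f₀ · (v + u)/(v − u) (u > 0 toward emitter).
Rearranging, u = v · (f₂ − f₀)/(f₂ + f₀) = 1489 × -0.00781/11.74219 ≈ -0.99 m/s.
So the scatterer in a fluid is moving at 0.99 m/s away from the emitter.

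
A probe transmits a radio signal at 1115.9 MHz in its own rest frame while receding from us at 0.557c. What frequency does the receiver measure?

Relativistic Doppler for frequency: f' = f₀ · √((1 − β)/(1 + β)).
f' = 1115.9 × √(0.4430/1.5570) = 1115.9 × 0.53341 ≈ 595.2 MHz.

595.2 MHz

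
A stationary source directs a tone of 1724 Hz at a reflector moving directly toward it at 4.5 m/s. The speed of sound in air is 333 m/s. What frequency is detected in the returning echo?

The reflector first receives the wave as a moving observer: f₁ = f₀ · (v + u)/v = 1724 × (333 + 4.5)/333 ≈ 1747 Hz.
On reflection it acts as a source moving toward the stationary detector: f₂ = f₁ · v/(v − u) = 1747 × 333/328.5 ≈ 1771 Hz.
Equivalently f₂ = f₀ · (v + u)/(v − u).

1771 Hz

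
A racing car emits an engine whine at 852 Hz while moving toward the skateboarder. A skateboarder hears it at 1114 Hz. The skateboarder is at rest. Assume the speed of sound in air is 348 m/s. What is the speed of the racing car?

f' = f · v/(v − v_s) ⇒ v_s = v · |1 − f/f'|.
v_s = 348 × |1 − 852/1114| = 348 × 0.2352 ≈ 82 m/s.

82 m/s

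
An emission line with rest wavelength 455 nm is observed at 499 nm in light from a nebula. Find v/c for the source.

λ'/λ₀ = 1.0967 > 1 (redshift), so the source is receding.
λ'/λ₀ = √((1 + β)/(1 − β)) for a receding source ⇒ β = (r² − 1)/(r² + 1) with r = λ'/λ₀.
β = (1.2028 − 1)/(1.2028 + 1) ≈ 0.092.

0.092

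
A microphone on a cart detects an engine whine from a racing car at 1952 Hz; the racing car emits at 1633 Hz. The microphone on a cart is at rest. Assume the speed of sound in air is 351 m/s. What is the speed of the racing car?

f' > f, so the racing car is approaching.
f' = f · v/(v − v_s) ⇒ v_s = v · |1 − f/f'|.
v_s = 351 × |1 − 1633/1952| = 351 × 0.1634 ≈ 57 m/s.

57 m/s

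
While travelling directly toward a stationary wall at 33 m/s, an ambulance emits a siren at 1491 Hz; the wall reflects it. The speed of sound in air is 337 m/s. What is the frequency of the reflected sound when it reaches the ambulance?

1815 Hz

The wall receives the sound from a moving source: f₁ = f₀ · v/(v − v_e) = 1491 × 337/304 ≈ 1653 Hz.
On the return leg the ambulance is a moving observer: f₂ = f₁ · (v + v_e)/v = 1653 × 370/337 ≈ 1815 Hz.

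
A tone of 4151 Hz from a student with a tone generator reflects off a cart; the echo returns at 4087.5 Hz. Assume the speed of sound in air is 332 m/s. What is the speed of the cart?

Double Doppler shift off a moving reflector: f₂ = f₀ · (v + u)/(v − u) (u > 0 toward emitter).
Rearranging, u = v · (f₂ − f₀)/(f₂ + f₀) = 332 × -63.5/8238.5 ≈ -2.56 m/s.
So the cart is moving at 2.56 m/s away from the emitter.

2.56 m/s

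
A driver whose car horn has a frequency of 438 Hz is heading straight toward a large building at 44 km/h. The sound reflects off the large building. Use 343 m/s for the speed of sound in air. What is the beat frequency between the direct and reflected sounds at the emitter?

32.4 Hz

44 km/h = 12.22 m/s.
The large building receives the sound from a moving source: f₁ = f₀ · v/(v − v_e) = 438 × 343/330.78 ≈ 454.2 Hz.
On the return leg the driver is a moving observer: f₂ = f₁ · (v + v_e)/v = 454.2 × 355.22/343 ≈ 470.4 Hz.
Equivalently f₂ = f₀ · (v + v_e)/(v − v_e).
Beat against the emitted tone: |f₂ − f₀| = 2v_e·f₀/(v − v_e) = 2 × 12.22 × 438/330.78 ≈ 32.4 Hz.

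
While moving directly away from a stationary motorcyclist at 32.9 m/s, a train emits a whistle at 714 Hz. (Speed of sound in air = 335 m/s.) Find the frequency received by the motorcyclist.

650 Hz

Moving source, stationary observer: f' = f · v/(v + v_s) since the source is receding.
f' = 714 × 335/(335 + 32.9) = 714 × 335/367.9 ≈ 650 Hz.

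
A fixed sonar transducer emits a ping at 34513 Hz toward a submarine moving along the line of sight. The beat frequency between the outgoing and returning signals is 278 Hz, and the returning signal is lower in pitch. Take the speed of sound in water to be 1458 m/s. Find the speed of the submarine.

5.9 m/s

Double Doppler shift off a moving reflector: f₂ = f₀ · (v + u)/(v − u) (u > 0 toward emitter).
Returning signal is lower, so f₂ = f₀ − Δf = 34513 − 278 = 34235 Hz.
Rearranging, u = v · (f₂ − f₀)/(f₂ + f₀) = 1458 × -278/68748 ≈ -5.9 m/s.
So the submarine is moving at 5.9 m/s away from the emitter.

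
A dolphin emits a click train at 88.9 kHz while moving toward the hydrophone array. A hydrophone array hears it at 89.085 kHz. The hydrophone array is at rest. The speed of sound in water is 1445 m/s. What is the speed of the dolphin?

f' = f · v/(v − v_s) ⇒ v_s = v · |1 − f/f'|.
v_s = 1445 × |1 − 88.9/89.085| = 1445 × 0.002077 ≈ 3.0 m/s.

3.0 m/s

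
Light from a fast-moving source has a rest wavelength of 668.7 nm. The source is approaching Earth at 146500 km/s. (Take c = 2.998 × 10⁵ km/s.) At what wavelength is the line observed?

β = v/c = 146500/299800 = 0.4887.
Relativistic Doppler for wavelength: λ' = λ₀ · √((1 − β)/(1 + β)).
λ' = 668.7 × √(0.5113/1.4887) = 668.7 × 0.58608 ≈ 391.9 nm.

391.9 nm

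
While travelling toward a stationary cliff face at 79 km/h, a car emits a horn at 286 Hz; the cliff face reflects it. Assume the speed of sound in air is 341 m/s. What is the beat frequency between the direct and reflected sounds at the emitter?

79 km/h = 21.94 m/s.
The cliff face receives the sound from a moving source: f₁ = f₀ · v/(v − v_e) = 286 × 341/319.06 ≈ 305.7 Hz.
On the return leg the car is a moving observer: f₂ = f₁ · (v + v_e)/v = 305.7 × 362.94/341 ≈ 325.3 Hz.
Beat against the emitted tone: |f₂ − f₀| = 2v_e·f₀/(v − v_e) = 2 × 21.94 × 286/319.06 ≈ 39.3 Hz.

39.3 Hz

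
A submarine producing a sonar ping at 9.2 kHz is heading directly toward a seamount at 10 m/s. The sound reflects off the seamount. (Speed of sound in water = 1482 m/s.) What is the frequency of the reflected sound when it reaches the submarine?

The seamount receives the sound from a moving source: f₁ = f₀ · v/(v − v_e) = 9.2 × 1482/1472 ≈ 9.26 kHz.
On the return leg the submarine is a moving observer: f₂ = f₁ · (v + v_e)/v = 9.26 × 1492/1482 ≈ 9.32 kHz.

9.32 kHz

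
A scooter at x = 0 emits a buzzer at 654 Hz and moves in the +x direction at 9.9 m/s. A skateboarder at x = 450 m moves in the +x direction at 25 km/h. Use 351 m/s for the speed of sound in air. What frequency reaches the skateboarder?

660 Hz

25 km/h = 6.944 m/s.
The observer lies on the +x side, so the source is heading toward the observer and the observer is heading away from the source.
With source approaching and observer receding, f' = f · (v − v_o)/(v − v_s).
f' = 654 × (351 − 6.944)/(351 − 9.9) = 654 × 344.06/341.1 ≈ 660 Hz.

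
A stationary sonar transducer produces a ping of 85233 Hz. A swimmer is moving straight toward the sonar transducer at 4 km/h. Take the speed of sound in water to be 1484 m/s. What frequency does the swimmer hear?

4 km/h = 1.111 m/s.
Only the observer moves, toward the source, so f' = f · (v + v_o)/v.
f' = 85233 × (1484 + 1.111)/1484 = 85233 × 1485.1/1484 ≈ 85297 Hz.

85297 Hz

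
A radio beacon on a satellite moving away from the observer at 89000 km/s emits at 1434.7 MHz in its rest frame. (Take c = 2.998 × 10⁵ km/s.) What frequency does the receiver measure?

1056.4 MHz

β = v/c = 89000/299800 = 0.2969.
Relativistic Doppler for frequency: f' = f₀ · √((1 − β)/(1 + β)).
f' = 1434.7 × √(0.7031/1.2969) = 1434.7 × 0.73633 ≈ 1056.4 MHz.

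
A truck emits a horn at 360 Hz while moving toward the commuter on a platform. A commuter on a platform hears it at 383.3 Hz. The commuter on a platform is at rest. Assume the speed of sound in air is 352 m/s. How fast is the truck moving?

f' = f · v/(v − v_s) ⇒ v_s = v · |1 − f/f'|.
v_s = 352 × |1 − 360/383.3| = 352 × 0.06079 ≈ 21.4 m/s.

21.4 m/s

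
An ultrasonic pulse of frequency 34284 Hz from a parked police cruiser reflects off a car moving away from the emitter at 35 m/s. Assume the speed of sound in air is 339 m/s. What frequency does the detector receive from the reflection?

At the car (a moving observer), f₁ = f₀ · (v − u)/v = 34284 × 304/339 ≈ 30744 Hz.
The reflection then acts as a moving source: f₂ = f₁ · v/(v + u) ≈ 27867 Hz.

27867 Hz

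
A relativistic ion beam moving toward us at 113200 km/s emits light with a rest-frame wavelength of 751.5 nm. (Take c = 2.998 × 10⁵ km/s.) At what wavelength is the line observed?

505.1 nm

β = v/c = 113200/299800 = 0.3776.
Relativistic Doppler for wavelength: λ' = λ₀ · √((1 − β)/(1 + β)).
λ' = 751.5 × √(0.6224/1.3776) = 751.5 × 0.67217 ≈ 505.1 nm.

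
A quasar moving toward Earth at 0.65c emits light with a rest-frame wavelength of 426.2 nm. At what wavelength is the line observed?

196.3 nm

Relativistic Doppler for wavelength: λ' = λ₀ · √((1 − β)/(1 + β)).
λ' = 426.2 × √(0.3500/1.6500) = 426.2 × 0.46057 ≈ 196.3 nm.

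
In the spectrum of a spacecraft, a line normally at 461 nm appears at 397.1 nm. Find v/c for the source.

λ'/λ₀ = 0.8614 < 1 (blueshift), so the source is approaching.
λ'/λ₀ = √((1 − β)/(1 + β)) for an approaching source ⇒ β = (1 − r²)/(1 + r²) with r = λ'/λ₀.
β = (1 − 0.7420)/(1 + 0.7420) ≈ 0.148.

0.148c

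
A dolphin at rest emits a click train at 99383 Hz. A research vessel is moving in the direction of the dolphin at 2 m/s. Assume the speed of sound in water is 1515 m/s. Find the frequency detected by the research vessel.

Only the observer moves, toward the source, so f' = f · (v + v_o)/v.
f' = 99383 × (1515 + 2)/1515 = 99383 × 1517/1515 ≈ 99514 Hz.

99514 Hz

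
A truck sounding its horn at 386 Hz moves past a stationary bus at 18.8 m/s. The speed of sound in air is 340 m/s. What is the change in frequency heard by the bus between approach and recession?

42.8 Hz

Approaching: f₁ = f · v/(v − v_s) = 386 × 340/321.2 ≈ 408.6 Hz.
Receding: f₂ = f · v/(v + v_s) = 386 × 340/358.8 ≈ 365.8 Hz.
Drop: f₁ − f₂ = 2f·v·v_s/(v² − v_s²) = 2 × 386 × 340 × 18.8/(340² − 18.8²) ≈ 42.8 Hz.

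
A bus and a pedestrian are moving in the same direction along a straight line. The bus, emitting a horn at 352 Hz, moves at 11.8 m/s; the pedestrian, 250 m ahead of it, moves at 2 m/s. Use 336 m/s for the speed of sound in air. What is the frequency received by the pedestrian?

The pedestrian is ahead, so the bus is moving toward it while the pedestrian is moving away from the bus.
With source approaching and observer receding, f' = f · (v − v_o)/(v − v_s).
f' = 352 × (336 − 2)/(336 − 11.8) = 352 × 334/324.2 ≈ 363 Hz.

363 Hz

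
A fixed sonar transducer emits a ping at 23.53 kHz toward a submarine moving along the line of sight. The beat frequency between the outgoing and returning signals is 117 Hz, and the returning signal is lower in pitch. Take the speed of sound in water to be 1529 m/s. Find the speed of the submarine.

Double Doppler shift off a moving reflector: f₂ = f₀ · (v + u)/(v − u) (u > 0 toward emitter).
Returning signal is lower, so f₂ = f₀ − Δf = 23530 − 117 = 23413 Hz.
Rearranging, u = v · (f₂ − f₀)/(f₂ + f₀) = 1529 × -117/46943 ≈ -3.8 m/s.
So the submarine is moving at 3.8 m/s away from the emitter.

3.8 m/s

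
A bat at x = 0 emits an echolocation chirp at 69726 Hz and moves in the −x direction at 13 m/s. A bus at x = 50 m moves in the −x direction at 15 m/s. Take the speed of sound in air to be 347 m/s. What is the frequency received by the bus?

The observer lies on the +x side, so the source is heading away from the observer and the observer is heading toward the source.
General Doppler shift: f' = f · (v + v_o)/(v + v_s).
f' = 69726 × (347 + 15)/(347 + 13) = 69726 × 362/360 ≈ 70113 Hz.

70113 Hz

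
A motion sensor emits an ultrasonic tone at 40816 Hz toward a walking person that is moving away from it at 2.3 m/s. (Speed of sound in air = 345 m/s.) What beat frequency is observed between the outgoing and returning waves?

541 Hz

The walking person first receives the wave as a moving observer: f₁ = f₀ · (v − u)/v = 40816 × (345 − 2.3)/345 ≈ 40544 Hz.
On reflection it acts as a source moving away from the stationary detector: f₂ = f₁ · v/(v + u) = 40544 × 345/347.3 ≈ 40275 Hz.
Equivalently f₂ = f₀ · (v − u)/(v + u).
Beat frequency: |f₂ − f₀| = 2u·f₀/(v + u) = 2 × 2.3 × 40816/347.3 ≈ 541 Hz.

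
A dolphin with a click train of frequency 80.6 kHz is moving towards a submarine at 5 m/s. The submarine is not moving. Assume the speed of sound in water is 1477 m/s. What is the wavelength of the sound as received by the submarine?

Moving source, stationary observer: f' = f · v/(v − v_s) since the source is approaching.
f' = 80.6 × 1477/(1477 − 5) ≈ 80.9 kHz.
λ' = v/f' = 1477/80873.8 ≈ 1.8 cm.

1.8 cm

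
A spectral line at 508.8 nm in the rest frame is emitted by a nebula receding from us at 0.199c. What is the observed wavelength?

Relativistic Doppler for wavelength: λ' = λ₀ · √((1 + β)/(1 − β)).
λ' = 508.8 × √(1.1990/0.8010) = 508.8 × 1.22347 ≈ 622.5 nm.

622.5 nm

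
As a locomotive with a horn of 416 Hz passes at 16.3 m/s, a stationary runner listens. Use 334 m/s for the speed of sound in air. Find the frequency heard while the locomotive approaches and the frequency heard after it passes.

Approaching: f₁ = f · v/(v − v_s) = 416 × 334/317.7 ≈ 437 Hz.
Receding: f₂ = f · v/(v + v_s) = 416 × 334/350.3 ≈ 397 Hz.

437 Hz approaching; 397 Hz receding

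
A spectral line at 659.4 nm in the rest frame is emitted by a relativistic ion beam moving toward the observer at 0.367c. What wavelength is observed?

448.7 nm

Relativistic Doppler for wavelength: λ' = λ₀ · √((1 − β)/(1 + β)).
λ' = 659.4 × √(0.6330/1.3670) = 659.4 × 0.68048 ≈ 448.7 nm.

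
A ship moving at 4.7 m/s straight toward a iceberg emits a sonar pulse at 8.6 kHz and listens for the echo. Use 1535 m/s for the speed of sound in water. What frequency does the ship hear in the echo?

8.65 kHz

The iceberg receives the sound from a moving source: f₁ = f₀ · v/(v − v_e) = 8.6 × 1535/1530.3 ≈ 8.63 kHz.
On the return leg the ship is a moving observer: f₂ = f₁ · (v + v_e)/v = 8.63 × 1539.7/1535 ≈ 8.65 kHz.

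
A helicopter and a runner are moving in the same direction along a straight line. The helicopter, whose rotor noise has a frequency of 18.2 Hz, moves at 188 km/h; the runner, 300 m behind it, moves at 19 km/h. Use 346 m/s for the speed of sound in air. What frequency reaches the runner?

188 km/h = 52.22 m/s; 19 km/h = 5.278 m/s.
The runner is behind, so the helicopter is moving away from it while the runner is moving toward the helicopter.
With source receding and observer approaching, f' = f · (v + v_o)/(v + v_s).
f' = 18.2 × (346 + 5.278)/(346 + 52.22) = 18.2 × 351.28/398.22 ≈ 16.1 Hz.

16.1 Hz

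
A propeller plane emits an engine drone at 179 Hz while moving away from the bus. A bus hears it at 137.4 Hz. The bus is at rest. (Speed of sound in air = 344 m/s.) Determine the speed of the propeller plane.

f' = f · v/(v + v_s) ⇒ v_s = v · |1 − f/f'|.
v_s = 344 × |1 − 179/137.4| = 344 × 0.3028 ≈ 104 m/s.

104 m/s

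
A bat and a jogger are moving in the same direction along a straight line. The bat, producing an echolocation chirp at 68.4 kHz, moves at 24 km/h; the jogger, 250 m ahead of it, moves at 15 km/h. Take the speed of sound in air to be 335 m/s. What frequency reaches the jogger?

68.9 kHz

24 km/h = 6.667 m/s; 15 km/h = 4.167 m/s.
The jogger is ahead, so the bat is moving toward it while the jogger is moving away from the bat.
General Doppler shift: f' = f · (v − v_o)/(v − v_s).
f' = 68.4 × (335 − 4.167)/(335 − 6.667) = 68.4 × 330.83/328.33 ≈ 68.9 kHz.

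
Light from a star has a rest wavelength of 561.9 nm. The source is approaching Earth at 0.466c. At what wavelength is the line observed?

Relativistic Doppler for wavelength: λ' = λ₀ · √((1 − β)/(1 + β)).
λ' = 561.9 × √(0.5340/1.4660) = 561.9 × 0.60354 ≈ 339.1 nm.

339.1 nm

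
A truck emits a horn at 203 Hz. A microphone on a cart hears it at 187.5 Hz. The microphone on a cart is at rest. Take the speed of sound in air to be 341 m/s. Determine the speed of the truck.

f' < f, so the truck is receding.
f' = f · v/(v + v_s) ⇒ v_s = v · |1 − f/f'|.
v_s = 341 × |1 − 203/187.5| = 341 × 0.08267 ≈ 28 m/s.

28 m/s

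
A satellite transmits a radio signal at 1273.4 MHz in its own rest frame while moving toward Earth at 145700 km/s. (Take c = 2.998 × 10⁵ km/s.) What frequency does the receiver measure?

2165.1 MHz

β = v/c = 145700/299800 = 0.4860.
Relativistic Doppler for frequency: f' = f₀ · √((1 + β)/(1 − β)).
f' = 1273.4 × √(1.4860/0.5140) = 1273.4 × 1.70029 ≈ 2165.1 MHz.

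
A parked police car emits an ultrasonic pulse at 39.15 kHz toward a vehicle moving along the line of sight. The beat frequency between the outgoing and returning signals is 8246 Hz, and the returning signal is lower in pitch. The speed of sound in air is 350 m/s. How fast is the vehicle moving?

41 m/s

Double Doppler shift off a moving reflector: f₂ = f₀ · (v + u)/(v − u) (u > 0 toward emitter).
Returning signal is lower, so f₂ = f₀ − Δf = 39150 − 8246 = 30904 Hz.
Rearranging, u = v · (f₂ − f₀)/(f₂ + f₀) = 350 × -8246/70054 ≈ -41 m/s.
So the vehicle is moving at 41 m/s away from the emitter.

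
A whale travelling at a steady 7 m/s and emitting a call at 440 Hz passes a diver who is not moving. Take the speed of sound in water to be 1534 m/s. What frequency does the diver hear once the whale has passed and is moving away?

Receding: f₂ = f · v/(v + v_s) = 440 × 1534/1541 ≈ 438 Hz.

438 Hz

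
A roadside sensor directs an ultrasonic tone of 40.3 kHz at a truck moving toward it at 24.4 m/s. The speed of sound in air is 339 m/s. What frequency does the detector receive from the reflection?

46.6 kHz

At the truck (a moving observer), f₁ = f₀ · (v + u)/v = 40.3 × 363.4/339 ≈ 43.2 kHz.
On reflection it acts as a source moving toward the stationary detector: f₂ = f₁ · v/(v − u) = 43.2 × 339/314.6 ≈ 46.6 kHz.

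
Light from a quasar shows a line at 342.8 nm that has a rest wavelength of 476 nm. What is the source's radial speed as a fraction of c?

0.317

λ'/λ₀ = 0.7202 < 1 (blueshift), so the source is approaching.
λ'/λ₀ = √((1 − β)/(1 + β)) for an approaching source ⇒ β = (1 − r²)/(1 + r²) with r = λ'/λ₀.
β = (1 − 0.5186)/(1 + 0.5186) ≈ 0.317.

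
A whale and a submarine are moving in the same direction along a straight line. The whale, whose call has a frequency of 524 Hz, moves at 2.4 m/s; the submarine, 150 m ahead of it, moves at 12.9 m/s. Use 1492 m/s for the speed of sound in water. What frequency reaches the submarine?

520 Hz

The submarine is ahead, so the whale is moving toward it while the submarine is moving away from the whale.
Both move, so f' = f · (v − v_o)/(v − v_s).
f' = 524 × (1492 − 12.9)/(1492 − 2.4) = 524 × 1479.1/1489.6 ≈ 520 Hz.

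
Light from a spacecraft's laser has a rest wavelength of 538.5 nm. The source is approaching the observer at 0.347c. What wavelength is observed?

Relativistic Doppler for wavelength: λ' = λ₀ · √((1 − β)/(1 + β)).
λ' = 538.5 × √(0.6530/1.3470) = 538.5 × 0.69626 ≈ 374.9 nm.

374.9 nm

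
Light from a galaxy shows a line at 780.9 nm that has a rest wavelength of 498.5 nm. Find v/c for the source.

λ'/λ₀ = 1.5665 > 1 (redshift), so the source is receding.
λ'/λ₀ = √((1 + β)/(1 − β)) for a receding source ⇒ β = (r² − 1)/(r² + 1) with r = λ'/λ₀.
β = (2.4539 − 1)/(2.4539 + 1) ≈ 0.421.

0.421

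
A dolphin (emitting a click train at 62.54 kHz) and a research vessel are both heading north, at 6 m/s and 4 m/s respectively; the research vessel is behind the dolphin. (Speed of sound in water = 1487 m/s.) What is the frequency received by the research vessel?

62.5 kHz

The research vessel is behind, so the dolphin is moving away from it while the research vessel is moving toward the dolphin.
Both move, so f' = f · (v + v_o)/(v + v_s).
f' = 62.54 × (1487 + 4)/(1487 + 6) = 62.54 × 1491/1493 ≈ 62.5 kHz.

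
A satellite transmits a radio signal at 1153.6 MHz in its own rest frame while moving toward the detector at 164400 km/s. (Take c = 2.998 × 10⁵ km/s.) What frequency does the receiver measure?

β = v/c = 164400/299800 = 0.5484.
Relativistic Doppler for frequency: f' = f₀ · √((1 + β)/(1 − β)).
f' = 1153.6 × √(1.5484/0.4516) = 1153.6 × 1.85158 ≈ 2136.0 MHz.

2136.0 MHz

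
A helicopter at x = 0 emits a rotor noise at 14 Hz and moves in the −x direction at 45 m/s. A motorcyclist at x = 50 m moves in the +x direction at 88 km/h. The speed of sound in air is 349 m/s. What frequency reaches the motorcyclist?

88 km/h = 24.44 m/s.
The observer lies on the +x side, so the source is heading away from the observer and the observer is heading away from the source.
Both move, so f' = f · (v − v_o)/(v + v_s).
f' = 14 × (349 − 24.44)/(349 + 45) = 14 × 324.56/394 ≈ 11.5 Hz.

11.5 Hz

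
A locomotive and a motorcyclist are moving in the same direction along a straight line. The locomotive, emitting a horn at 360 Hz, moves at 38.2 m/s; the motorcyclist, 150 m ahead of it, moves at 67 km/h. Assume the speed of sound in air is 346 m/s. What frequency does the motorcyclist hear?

383 Hz

67 km/h = 18.61 m/s.
The motorcyclist is ahead, so the locomotive is moving toward it while the motorcyclist is moving away from the locomotive.
With source approaching and observer receding, f' = f · (v − v_o)/(v − v_s).
f' = 360 × (346 − 18.61)/(346 − 38.2) = 360 × 327.39/307.8 ≈ 383 Hz.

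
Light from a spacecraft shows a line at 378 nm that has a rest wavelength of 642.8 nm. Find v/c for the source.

λ'/λ₀ = 0.5881 < 1 (blueshift), so the source is approaching.
λ'/λ₀ = √((1 − β)/(1 + β)) for an approaching source ⇒ β = (1 − r²)/(1 + r²) with r = λ'/λ₀.
β = (1 − 0.3458)/(1 + 0.3458) ≈ 0.486.

0.486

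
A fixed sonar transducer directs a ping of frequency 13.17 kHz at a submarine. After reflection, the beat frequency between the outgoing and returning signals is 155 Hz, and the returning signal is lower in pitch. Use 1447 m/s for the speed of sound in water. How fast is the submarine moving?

8.6 m/s

Double Doppler shift off a moving reflector: f₂ = f₀ · (v + u)/(v − u) (u > 0 toward emitter).
Returning signal is lower, so f₂ = f₀ − Δf = 13170 − 155 = 13015 Hz.
Rearranging, u = v · (f₂ − f₀)/(f₂ + f₀) = 1447 × -155/26185 ≈ -8.6 m/s.
So the submarine is moving at 8.6 m/s away from the emitter.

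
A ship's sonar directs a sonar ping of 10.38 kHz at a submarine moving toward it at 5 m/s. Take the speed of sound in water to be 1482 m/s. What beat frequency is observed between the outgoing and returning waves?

70 Hz

At the submarine (a moving observer), f₁ = f₀ · (v + u)/v = 10.38 × 1487/1482 ≈ 10.4150 kHz.
The reflection then acts as a moving source: f₂ = f₁ · v/(v − u) ≈ 10.4503 kHz.
Equivalently f₂ = f₀ · (v + u)/(v − u).
Beat frequency (with f₀ = 10380 Hz): |f₂ − f₀| = 2u·f₀/(v − u) = 2 × 5 × 10380/1477 ≈ 70 Hz.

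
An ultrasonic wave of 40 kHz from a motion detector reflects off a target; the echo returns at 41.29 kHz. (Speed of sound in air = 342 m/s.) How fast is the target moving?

Double Doppler shift off a moving reflector: f₂ = f₀ · (v + u)/(v − u) (u > 0 toward emitter).
Rearranging, u = v · (f₂ − f₀)/(f₂ + f₀) = 342 × 1.29/81.29 ≈ 5.4 m/s.
So the target is moving at 5.4 m/s toward the emitter.

5.4 m/s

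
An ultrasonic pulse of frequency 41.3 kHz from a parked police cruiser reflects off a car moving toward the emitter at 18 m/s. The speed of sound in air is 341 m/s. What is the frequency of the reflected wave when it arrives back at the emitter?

45.9 kHz

At the car (a moving observer), f₁ = f₀ · (v + u)/v = 41.3 × 359/341 ≈ 43.5 kHz.
On reflection it acts as a source moving toward the stationary detector: f₂ = f₁ · v/(v − u) = 43.5 × 341/323 ≈ 45.9 kHz.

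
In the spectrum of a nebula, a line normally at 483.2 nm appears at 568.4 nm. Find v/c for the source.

λ'/λ₀ = 1.1763 > 1 (redshift), so the source is receding.
λ'/λ₀ = √((1 + β)/(1 − β)) for a receding source ⇒ β = (r² − 1)/(r² + 1) with r = λ'/λ₀.
β = (1.3837 − 1)/(1.3837 + 1) ≈ 0.161.

0.161c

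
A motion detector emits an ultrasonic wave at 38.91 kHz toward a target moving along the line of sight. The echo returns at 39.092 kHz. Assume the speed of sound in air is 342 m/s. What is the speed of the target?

Double Doppler shift off a moving reflector: f₂ = f₀ · (v + u)/(v − u) (u > 0 toward emitter).
Rearranging, u = v · (f₂ − f₀)/(f₂ + f₀) = 342 × 0.182/78.002 ≈ 0.80 m/s.
So the target is moving at 0.80 m/s toward the emitter.

0.80 m/s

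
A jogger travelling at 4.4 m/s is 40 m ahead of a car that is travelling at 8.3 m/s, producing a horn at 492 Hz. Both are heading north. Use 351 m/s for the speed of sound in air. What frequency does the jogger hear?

498 Hz

The jogger is ahead, so the car is moving toward it while the jogger is moving away from the car.
Both move, so f' = f · (v − v_o)/(v − v_s).
f' = 492 × (351 − 4.4)/(351 − 8.3) = 492 × 346.6/342.7 ≈ 498 Hz.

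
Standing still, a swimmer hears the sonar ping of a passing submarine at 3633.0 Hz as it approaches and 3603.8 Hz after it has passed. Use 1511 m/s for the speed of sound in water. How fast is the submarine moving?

f₁/f₂ = (v + v_s)/(v − v_s), so v_s = v · (f₁ − f₂)/(f₁ + f₂).
v_s = 1511 × (3633.0 − 3603.8)/(3633.0 + 3603.8) = 1511 × 29.2/7236.8 ≈ 6.1 m/s.

6.1 m/s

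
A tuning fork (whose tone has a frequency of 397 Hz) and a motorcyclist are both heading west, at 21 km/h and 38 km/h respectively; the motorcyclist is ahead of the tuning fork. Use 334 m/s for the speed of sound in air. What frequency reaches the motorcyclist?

21 km/h = 5.833 m/s; 38 km/h = 10.56 m/s.
The motorcyclist is ahead, so the tuning fork is moving toward it while the motorcyclist is moving away from the tuning fork.
With source approaching and observer receding, f' = f · (v − v_o)/(v − v_s).
f' = 397 × (334 − 10.56)/(334 − 5.833) = 397 × 323.44/328.17 ≈ 391 Hz.

391 Hz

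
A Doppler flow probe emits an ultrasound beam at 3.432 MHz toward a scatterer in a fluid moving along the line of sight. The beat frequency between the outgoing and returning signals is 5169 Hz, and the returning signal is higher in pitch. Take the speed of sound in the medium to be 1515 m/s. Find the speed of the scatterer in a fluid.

Double Doppler shift off a moving reflector: f₂ = f₀ · (v + u)/(v − u) (u > 0 toward emitter).
Returning signal is higher, so f₂ = f₀ + Δf = 3432000 + 5169 = 3437169 Hz.
Rearranging, u = v · (f₂ − f₀)/(f₂ + f₀) = 1515 × 5169/6869169 ≈ 1.14 m/s.
So the scatterer in a fluid is moving at 1.14 m/s toward the emitter.

1.14 m/s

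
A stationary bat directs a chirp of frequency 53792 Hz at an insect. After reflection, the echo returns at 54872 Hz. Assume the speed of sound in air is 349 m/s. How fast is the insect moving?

Double Doppler shift off a moving reflector: f₂ = f₀ · (v + u)/(v − u) (u > 0 toward emitter).
Rearranging, u = v · (f₂ − f₀)/(f₂ + f₀) = 349 × 1080/108664 ≈ 3.5 m/s.
So the insect is moving at 3.5 m/s toward the emitter.

3.5 m/s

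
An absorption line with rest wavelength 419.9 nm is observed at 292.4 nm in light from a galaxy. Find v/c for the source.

λ'/λ₀ = 0.6964 < 1 (blueshift), so the source is approaching.
λ'/λ₀ = √((1 − β)/(1 + β)) for an approaching source ⇒ β = (1 − r²)/(1 + r²) with r = λ'/λ₀.
β = (1 − 0.4849)/(1 + 0.4849) ≈ 0.347.

0.347c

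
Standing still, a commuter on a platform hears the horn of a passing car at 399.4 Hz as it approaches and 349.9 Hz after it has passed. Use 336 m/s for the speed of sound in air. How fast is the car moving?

f₁/f₂ = (v + v_s)/(v − v_s), so v_s = v · (f₁ − f₂)/(f₁ + f₂).
v_s = 336 × (399.4 − 349.9)/(399.4 + 349.9) = 336 × 49.5/749.3 ≈ 22.2 m/s.

22.2 m/s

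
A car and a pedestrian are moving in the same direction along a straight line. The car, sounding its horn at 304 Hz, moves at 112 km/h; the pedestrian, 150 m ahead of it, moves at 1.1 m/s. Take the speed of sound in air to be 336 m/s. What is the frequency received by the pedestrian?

334 Hz

112 km/h = 31.11 m/s.
The pedestrian is ahead, so the car is moving toward it while the pedestrian is moving away from the car.
General Doppler shift: f' = f · (v − v_o)/(v − v_s).
f' = 304 × (336 − 1.1)/(336 − 31.11) = 304 × 334.9/304.89 ≈ 334 Hz.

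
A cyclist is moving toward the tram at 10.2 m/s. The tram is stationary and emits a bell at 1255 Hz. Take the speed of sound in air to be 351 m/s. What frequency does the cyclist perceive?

Moving observer, stationary source: f' = f · (v + v_o)/v.
f' = 1255 × (351 + 10.2)/351 = 1255 × 361.2/351 ≈ 1291 Hz.

1291 Hz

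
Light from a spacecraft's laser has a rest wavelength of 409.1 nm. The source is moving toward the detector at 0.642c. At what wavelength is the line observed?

191.0 nm

Relativistic Doppler for wavelength: λ' = λ₀ · √((1 − β)/(1 + β)).
λ' = 409.1 × √(0.3580/1.6420) = 409.1 × 0.46693 ≈ 191.0 nm.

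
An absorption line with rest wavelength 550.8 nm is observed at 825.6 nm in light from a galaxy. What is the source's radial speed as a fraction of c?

0.384c

λ'/λ₀ = 1.4989 > 1 (redshift), so the source is receding.
λ'/λ₀ = √((1 + β)/(1 − β)) for a receding source ⇒ β = (r² − 1)/(r² + 1) with r = λ'/λ₀.
β = (2.2467 − 1)/(2.2467 + 1) ≈ 0.384.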